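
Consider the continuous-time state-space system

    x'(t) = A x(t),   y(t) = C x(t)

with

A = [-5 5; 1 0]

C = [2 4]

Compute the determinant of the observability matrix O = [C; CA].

44

CA = [[-6, 10]]
Observability matrix O = [C; CA] = [[2, 4], [-6, 10]]
det(O) = 2·10 - 4·(-6) = 20 - (-24) = 44
Since det(O) ≠ 0, rank(O) = 2 and the system is completely observable.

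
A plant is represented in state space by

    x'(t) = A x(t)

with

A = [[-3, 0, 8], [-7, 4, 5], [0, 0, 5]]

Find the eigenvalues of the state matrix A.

det(sI - A) = s^3 - (tr A)s^2 + (M11 + M22 + M33)s - det A, where Mii is the 2×2 principal minor of A obtained by deleting row i and column i.
tr A = (-3) + 4 + 5 = 6; M11 = 4·5 - 5·0 = 20 - 0 = 20; M22 = (-3)·5 - 8·0 = -15 - 0 = -15; M33 = (-3)·4 - 0·(-7) = -12 - 0 = -12; sum of minors = -7.
det A = (-3)·(4·5 - 5·0) - 0·((-7)·5 - 5·0) + 8·((-7)·0 - 4·0) = (-3)·20 - 0·(-35) + 8·0 = -60.
So p(s) = det(sI - A) = s^3 - 6s^2 - 7s + 60.
Rational-root test: any integer root divides 60. Testing small divisors, s = -3 works: p(-3) = -27 + (-54) + 21 + 60 = 0, so (s + 3) is a factor.
Dividing, p(s) = (s + 3)(s^2 - 9s + 20).
Factor s^2 - 9s + 20: two numbers with sum 9 and product 20 are 5 and 4, so s^2 - 9s + 20 = (s - 5)(s - 4).
Hence p(s) = (s - 5) (s - 4) (s + 3), with roots -3, 4, 5.
At least one eigenvalue has non-negative real part, so the system is not asymptotically stable.

-3, 4, 5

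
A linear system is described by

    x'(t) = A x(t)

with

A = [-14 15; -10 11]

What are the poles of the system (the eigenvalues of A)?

-4, 1

det(sI - A) = s^2 - (tr A)s + det A, with tr A = (-14) + 11 = -3 and det A = (-14)·11 - 15·(-10) = -154 - (-150) = -4.
So p(s) = det(sI - A) = s^2 + 3s - 4.
Factor s^2 + 3s - 4: two numbers with sum -3 and product -4 are 1 and -4, so s^2 + 3s - 4 = (s - 1)(s + 4).
Hence p(s) = (s - 1) (s + 4), with roots -4, 1.
At least one eigenvalue has non-negative real part, so the system is not asymptotically stable.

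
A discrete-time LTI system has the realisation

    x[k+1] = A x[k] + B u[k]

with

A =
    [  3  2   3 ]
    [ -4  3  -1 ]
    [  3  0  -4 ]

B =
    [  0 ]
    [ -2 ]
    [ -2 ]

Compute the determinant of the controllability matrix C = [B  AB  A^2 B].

AB = [[-10], [-4], [8]]
A^2B = [[-14], [20], [-62]]
Controllability matrix C = [B  AB  A^2B] = [[0, -10, -14], [-2, -4, 20], [-2, 8, -62]]
Expanding along the first row, det(C) = 0·((-4)·(-62) - 20·8) - (-10)·((-2)·(-62) - 20·(-2)) + (-14)·((-2)·8 - (-4)·(-2)) = 0·88 - (-10)·164 + (-14)·(-24) = 1976
Since det(C) ≠ 0, rank(C) = 3 and the system is completely controllable.

1976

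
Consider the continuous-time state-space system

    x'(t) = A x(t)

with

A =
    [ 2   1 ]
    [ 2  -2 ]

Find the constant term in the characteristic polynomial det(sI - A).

-6

For a 2×2 matrix, det(sI - A) = s^2 - (tr A)s + det A.
tr A = 0, det A = -6.
So p(s) = s^2 - 6.
The constant term is -6.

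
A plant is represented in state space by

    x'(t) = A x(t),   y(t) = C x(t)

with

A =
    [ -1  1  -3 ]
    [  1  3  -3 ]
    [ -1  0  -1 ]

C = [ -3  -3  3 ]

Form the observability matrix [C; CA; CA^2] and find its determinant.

CA = [[-3, -12, 15]]
CA^2 = [[-24, -39, 30]]
Observability matrix O = [C; CA; CA^2] = [[-3, -3, 3], [-3, -12, 15], [-24, -39, 30]]
Expanding along the first row, det(O) = (-3)·((-12)·30 - 15·(-39)) - (-3)·((-3)·30 - 15·(-24)) + 3·((-3)·(-39) - (-12)·(-24)) = (-3)·225 - (-3)·270 + 3·(-171) = -378
Since det(O) ≠ 0, rank(O) = 3 and the system is completely observable.

-378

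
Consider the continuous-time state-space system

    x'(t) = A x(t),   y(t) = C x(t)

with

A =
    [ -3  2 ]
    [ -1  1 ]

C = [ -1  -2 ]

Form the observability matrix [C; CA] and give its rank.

CA = [[5, -4]]
Observability matrix O = [C; CA] = [[-1, -2], [5, -4]]
det(O) = (-1)·(-4) - (-2)·5 = 4 - (-10) = 14 ≠ 0, so rank(O) = 2.
rank(O) = 2 = n, so the pair (A, C) is completely observable.

2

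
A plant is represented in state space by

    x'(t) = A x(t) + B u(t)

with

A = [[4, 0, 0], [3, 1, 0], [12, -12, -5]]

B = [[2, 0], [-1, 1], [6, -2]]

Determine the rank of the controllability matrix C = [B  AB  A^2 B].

2

AB = [[8, 0], [5, 1], [6, -2]]
A^2B = [[32, 0], [29, 1], [6, -2]]
Controllability matrix C = [B  AB  A^2B] = [[2, 0, 8, 0, 32, 0], [-1, 1, 5, 1, 29, 1], [6, -2, 6, -2, 6, -2]]
The rows r1, r2, r3 of C are linearly dependent: -2·r1 + 2·r2 + r3 = 0 (check each entry), so rank(C) ≤ 2.
The 2×2 minor from rows 1, 2, columns 1, 2 is 2·1 - 0·(-1) = 2 - 0 = 2 ≠ 0, so rank(C) = 2.
rank(C) = 2 < n = 3, so the pair (A, B) is not completely controllable.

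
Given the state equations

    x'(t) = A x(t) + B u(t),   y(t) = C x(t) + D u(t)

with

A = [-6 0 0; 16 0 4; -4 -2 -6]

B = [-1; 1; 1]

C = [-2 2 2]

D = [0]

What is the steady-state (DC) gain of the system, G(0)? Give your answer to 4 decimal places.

0.3333

G(0) = C(-A)^{-1}B + D = -C A^{-1} B + D.
det A = -48, so A^{-1} = (1/-48)·adj(A) = [[-1/6, 0, 0], [-5/3, -3/4, -1/2], [2/3, 1/4, 0]]
A^{-1} B = [1/6, 5/12, -5/12]^T
C A^{-1} B = -1/3
G(0) = D - C A^{-1} B = 0 - (-1/3) = 1/3 ≈ 0.3333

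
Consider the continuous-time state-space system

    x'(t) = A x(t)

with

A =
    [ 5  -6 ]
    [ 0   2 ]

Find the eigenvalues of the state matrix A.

det(sI - A) = s^2 - (tr A)s + det A, with tr A = 5 + 2 = 7 and det A = 5·2 - (-6)·0 = 10 - 0 = 10.
So p(s) = det(sI - A) = s^2 - 7s + 10.
Factor s^2 - 7s + 10: two numbers with sum 7 and product 10 are 5 and 2, so s^2 - 7s + 10 = (s - 5)(s - 2).
Hence p(s) = (s - 5) (s - 2), with roots 2, 5.
At least one eigenvalue has non-negative real part, so the system is not asymptotically stable.

2, 5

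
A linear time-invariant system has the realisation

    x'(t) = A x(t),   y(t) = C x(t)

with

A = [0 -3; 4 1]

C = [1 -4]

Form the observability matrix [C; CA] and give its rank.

2

CA = [[-16, -7]]
Observability matrix O = [C; CA] = [[1, -4], [-16, -7]]
det(O) = 1·(-7) - (-4)·(-16) = -7 - 64 = -71 ≠ 0, so rank(O) = 2.
rank(O) = 2 = n, so the pair (A, C) is completely observable.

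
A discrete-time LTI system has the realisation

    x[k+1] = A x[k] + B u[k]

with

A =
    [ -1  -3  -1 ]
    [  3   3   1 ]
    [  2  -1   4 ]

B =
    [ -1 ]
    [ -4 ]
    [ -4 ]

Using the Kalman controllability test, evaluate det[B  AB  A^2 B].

AB = [[17], [-19], [-14]]
A^2B = [[54], [-20], [-3]]
Controllability matrix C = [B  AB  A^2B] = [[-1, 17, 54], [-4, -19, -20], [-4, -14, -3]]
Expanding along the first row, det(C) = (-1)·((-19)·(-3) - (-20)·(-14)) - 17·((-4)·(-3) - (-20)·(-4)) + 54·((-4)·(-14) - (-19)·(-4)) = (-1)·(-223) - 17·(-68) + 54·(-20) = 299
Since det(C) ≠ 0, rank(C) = 3 and the system is completely controllable.

299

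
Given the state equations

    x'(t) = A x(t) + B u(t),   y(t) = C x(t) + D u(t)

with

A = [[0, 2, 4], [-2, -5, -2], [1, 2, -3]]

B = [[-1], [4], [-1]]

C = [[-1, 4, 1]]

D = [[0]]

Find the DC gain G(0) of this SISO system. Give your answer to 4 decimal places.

G(0) = C(-A)^{-1}B + D = -C A^{-1} B + D.
det A = -12, so A^{-1} = (1/-12)·adj(A) = [[-19/12, -7/6, -4/3], [2/3, 1/3, 2/3], [-1/12, -1/6, -1/3]]
A^{-1} B = [-7/4, 0, -1/4]^T
C A^{-1} B = 3/2
G(0) = D - C A^{-1} B = 0 - (3/2) = -3/2 ≈ -1.5000

-1.5000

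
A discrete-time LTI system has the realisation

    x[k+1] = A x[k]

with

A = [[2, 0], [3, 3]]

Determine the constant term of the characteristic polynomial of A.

For a 2×2 matrix, det(zI - A) = z^2 - (tr A)z + det A.
tr A = 5, det A = 6.
So p(z) = z^2 - 5z + 6.
The constant term is 6.

6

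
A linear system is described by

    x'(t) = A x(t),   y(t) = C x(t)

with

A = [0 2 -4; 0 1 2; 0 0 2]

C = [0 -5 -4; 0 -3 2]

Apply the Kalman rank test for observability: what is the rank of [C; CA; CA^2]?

CA = [[0, -5, -18], [0, -3, -2]]
CA^2 = [[0, -5, -46], [0, -3, -10]]
Observability matrix O = [C; CA; CA^2] = [[0, -5, -4], [0, -3, 2], [0, -5, -18], [0, -3, -2], [0, -5, -46], [0, -3, -10]]
Column 1 of O is identically zero, so rank(O) ≤ 2.
The 2×2 minor from rows 1, 2, columns 2, 3 is (-5)·2 - (-4)·(-3) = -10 - 12 = -22 ≠ 0, so rank(O) = 2.
rank(O) = 2 < n = 3, so the pair (A, C) is not completely observable.

2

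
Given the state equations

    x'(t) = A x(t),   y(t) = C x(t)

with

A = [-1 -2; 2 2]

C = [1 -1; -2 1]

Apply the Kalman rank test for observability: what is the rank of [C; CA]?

CA = [[-3, -4], [4, 6]]
Observability matrix O = [C; CA] = [[1, -1], [-2, 1], [-3, -4], [4, 6]]
Take the 2×2 submatrix of O formed by rows 1, 2: [[1, -1], [-2, 1]]. Its determinant is 1·1 - (-1)·(-2) = 1 - 2 = -1 ≠ 0.
So rank(O) ≥ 2; since O has 2 columns, rank(O) = 2.
rank(O) = 2 = n, so the pair (A, C) is completely observable.

2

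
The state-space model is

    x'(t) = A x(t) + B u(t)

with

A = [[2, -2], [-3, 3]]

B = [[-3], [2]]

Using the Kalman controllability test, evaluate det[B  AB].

AB = [[-10], [15]]
Controllability matrix C = [B  AB] = [[-3, -10], [2, 15]]
det(C) = (-3)·15 - (-10)·2 = -45 - (-20) = -25
Since det(C) ≠ 0, rank(C) = 2 and the system is completely controllable.

-25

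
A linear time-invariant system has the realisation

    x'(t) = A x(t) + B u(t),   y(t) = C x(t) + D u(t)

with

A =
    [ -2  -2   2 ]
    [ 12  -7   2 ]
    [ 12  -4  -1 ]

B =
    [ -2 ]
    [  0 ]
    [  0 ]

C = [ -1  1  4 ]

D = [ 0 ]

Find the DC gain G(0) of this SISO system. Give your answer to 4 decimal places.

G(0) = C(-A)^{-1}B + D = -C A^{-1} B + D.
det A = -30, so A^{-1} = (1/-30)·adj(A) = [[-1/2, 1/3, -1/3], [-6/5, 11/15, -14/15], [-6/5, 16/15, -19/15]]
A^{-1} B = [1, 12/5, 12/5]^T
C A^{-1} B = 11
G(0) = D - C A^{-1} B = 0 - (11) = -11

-11.0000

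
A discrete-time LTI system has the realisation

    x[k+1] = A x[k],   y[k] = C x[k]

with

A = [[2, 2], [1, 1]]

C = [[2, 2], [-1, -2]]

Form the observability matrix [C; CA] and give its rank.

2

CA = [[6, 6], [-4, -4]]
Observability matrix O = [C; CA] = [[2, 2], [-1, -2], [6, 6], [-4, -4]]
Take the 2×2 submatrix of O formed by rows 1, 2: [[2, 2], [-1, -2]]. Its determinant is 2·(-2) - 2·(-1) = -4 - (-2) = -2 ≠ 0.
So rank(O) ≥ 2; since O has 2 columns, rank(O) = 2.
rank(O) = 2 = n, so the pair (A, C) is completely observable.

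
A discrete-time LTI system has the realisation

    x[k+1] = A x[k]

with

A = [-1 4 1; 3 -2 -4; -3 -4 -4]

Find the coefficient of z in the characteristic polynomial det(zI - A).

Expand det(zI - A) for the 3×3 matrix.
p(z) = z^3 + 7z^2 - 11z - 86.
(Check: constant term = det(-A) = (-1)^3 det A = -86; coefficient of z^2 = -tr A = 7.)
The coefficient of z is -11.

-11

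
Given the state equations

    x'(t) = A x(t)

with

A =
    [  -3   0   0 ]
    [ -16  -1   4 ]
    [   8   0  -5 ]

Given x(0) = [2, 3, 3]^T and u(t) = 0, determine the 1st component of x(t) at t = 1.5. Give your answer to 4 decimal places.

0.0222

det(sI - A) = s^3 - (tr A)s^2 + (M11 + M22 + M33)s - det A, where Mii is the 2×2 principal minor of A obtained by deleting row i and column i.
tr A = (-3) + (-1) + (-5) = -9; M11 = (-1)·(-5) - 4·0 = 5 - 0 = 5; M22 = (-3)·(-5) - 0·8 = 15 - 0 = 15; M33 = (-3)·(-1) - 0·(-16) = 3 - 0 = 3; sum of minors = 23.
det A = (-3)·((-1)·(-5) - 4·0) - 0·((-16)·(-5) - 4·8) + 0·((-16)·0 - (-1)·8) = (-3)·5 - 0·48 + 0·8 = -15.
So p(s) = det(sI - A) = s^3 + 9s^2 + 23s + 15.
Rational-root test: any integer root divides 15. Testing small divisors, s = -1 works: p(-1) = -1 + 9 + (-23) + 15 = 0, so (s + 1) is a factor.
Dividing, p(s) = (s + 1)(s^2 + 8s + 15).
Factor s^2 + 8s + 15: two numbers with sum -8 and product 15 are -3 and -5, so s^2 + 8s + 15 = (s + 3)(s + 5).
Hence p(s) = (s + 1) (s + 3) (s + 5), with roots -5, -3, -1.
The eigenvalues -5, -3, -1 are distinct and real, so A is diagonalisable and x(t) = e^{At} x(0) = V diag(e^{λ_i t}) V^{-1} x(0), where the columns of V are the eigenvectors.
λ = -5: A - (-5)I = [[2, 0, 0], [-16, 4, 4], [8, 0, 0]]. v must be orthogonal to every row; (row 1) × (row 2) = [0, -8, 8], so take v_1 = [0, 1, -1]^T.
λ = -3: A - (-3)I = [[0, 0, 0], [-16, 2, 4], [8, 0, -2]]. v must be orthogonal to every row; (row 2) × (row 3) = [-4, 0, -16], so take v_2 = [1, 0, 4]^T.
λ = -1: A - (-1)I = [[-2, 0, 0], [-16, 0, 4], [8, 0, -4]]. v must be orthogonal to every row; (row 1) × (row 2) = [0, 8, 0], so take v_3 = [0, 1, 0]^T.
V = [v_1 v_2 v_3] = [[0, 1, 0], [1, 0, 1], [-1, 4, 0]] has det V = -1, so V^{-1} = adj(V)/det V = [[4, 0, -1], [1, 0, 0], [-4, 1, 1]].
Modal coordinates z(0) = V^{-1} x(0): 4·2 + 0·3 + (-1)·3 = 5; 1·2 + 0·3 + 0·3 = 2; (-4)·2 + 1·3 + 1·3 = -2; so z(0) = [5, 2, -2]^T.
x_1(t) = Σ_i (v_i)_1 · z_i(0) · e^{λ_i t} (row 1 of V times the modal terms).
x_1(1.5) = 0·5·e^{-5·1.5} + 1·2·e^{-3·1.5} + 0·(-2)·e^{-1·1.5} = 0·0.000553 + 2·0.011109 + 0·0.223130 = 0.0222.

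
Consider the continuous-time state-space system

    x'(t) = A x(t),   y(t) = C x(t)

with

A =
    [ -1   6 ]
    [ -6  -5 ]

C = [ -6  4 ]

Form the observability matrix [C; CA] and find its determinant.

408

CA = [[-18, -56]]
Observability matrix O = [C; CA] = [[-6, 4], [-18, -56]]
det(O) = (-6)·(-56) - 4·(-18) = 336 - (-72) = 408
Since det(O) ≠ 0, rank(O) = 2 and the system is completely observable.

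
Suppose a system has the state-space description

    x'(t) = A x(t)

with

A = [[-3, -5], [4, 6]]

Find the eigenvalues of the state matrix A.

det(sI - A) = s^2 - (tr A)s + det A, with tr A = (-3) + 6 = 3 and det A = (-3)·6 - (-5)·4 = -18 - (-20) = 2.
So p(s) = det(sI - A) = s^2 - 3s + 2.
Factor s^2 - 3s + 2: two numbers with sum 3 and product 2 are 2 and 1, so s^2 - 3s + 2 = (s - 2)(s - 1).
Hence p(s) = (s - 2) (s - 1), with roots 1, 2.
At least one eigenvalue has non-negative real part, so the system is not asymptotically stable.

1, 2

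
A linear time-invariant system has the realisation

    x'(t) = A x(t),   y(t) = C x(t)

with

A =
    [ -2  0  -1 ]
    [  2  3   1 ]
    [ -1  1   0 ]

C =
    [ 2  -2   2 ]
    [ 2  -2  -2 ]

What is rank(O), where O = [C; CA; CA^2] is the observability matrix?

CA = [[-10, -4, -4], [-6, -8, -4]]
CA^2 = [[16, -16, 6], [0, -28, -2]]
Observability matrix O = [C; CA; CA^2] = [[2, -2, 2], [2, -2, -2], [-10, -4, -4], [-6, -8, -4], [16, -16, 6], [0, -28, -2]]
Take the 3×3 submatrix of O formed by rows 1, 2, 3: [[2, -2, 2], [2, -2, -2], [-10, -4, -4]]. Its determinant is 2·((-2)·(-4) - (-2)·(-4)) - (-2)·(2·(-4) - (-2)·(-10)) + 2·(2·(-4) - (-2)·(-10)) = 2·0 - (-2)·(-28) + 2·(-28) = -112 ≠ 0.
So rank(O) ≥ 3; since O has 3 columns, rank(O) = 3.
rank(O) = 3 = n, so the pair (A, C) is completely observable.

3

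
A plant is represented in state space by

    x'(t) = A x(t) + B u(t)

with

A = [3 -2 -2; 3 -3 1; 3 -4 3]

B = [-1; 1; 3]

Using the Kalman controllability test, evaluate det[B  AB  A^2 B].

AB = [[-11], [-3], [2]]
A^2B = [[-31], [-22], [-15]]
Controllability matrix C = [B  AB  A^2B] = [[-1, -11, -31], [1, -3, -22], [3, 2, -15]]
Expanding along the first row, det(C) = (-1)·((-3)·(-15) - (-22)·2) - (-11)·(1·(-15) - (-22)·3) + (-31)·(1·2 - (-3)·3) = (-1)·89 - (-11)·51 + (-31)·11 = 131
Since det(C) ≠ 0, rank(C) = 3 and the system is completely controllable.

131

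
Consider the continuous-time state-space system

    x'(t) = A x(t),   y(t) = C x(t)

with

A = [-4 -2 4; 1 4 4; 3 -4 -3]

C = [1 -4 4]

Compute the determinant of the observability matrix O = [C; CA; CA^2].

CA = [[4, -34, -24]]
CA^2 = [[-122, -48, -48]]
Observability matrix O = [C; CA; CA^2] = [[1, -4, 4], [4, -34, -24], [-122, -48, -48]]
Expanding along the first row, det(O) = 1·((-34)·(-48) - (-24)·(-48)) - (-4)·(4·(-48) - (-24)·(-122)) + 4·(4·(-48) - (-34)·(-122)) = 1·480 - (-4)·(-3120) + 4·(-4340) = -29360
Since det(O) ≠ 0, rank(O) = 3 and the system is completely observable.

-29360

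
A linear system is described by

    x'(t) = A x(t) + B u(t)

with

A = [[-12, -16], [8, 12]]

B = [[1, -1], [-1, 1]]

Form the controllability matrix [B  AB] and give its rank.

1

AB = [[4, -4], [-4, 4]]
Controllability matrix C = [B  AB] = [[1, -1, 4, -4], [-1, 1, -4, 4]]
Every column of C is a scalar multiple of column 1 = [1, -1] (multipliers 1, -1, 4, -4), so the columns span a one-dimensional space.
C ≠ 0, hence rank(C) = 1.
rank(C) = 1 < n = 2, so the pair (A, B) is not completely controllable.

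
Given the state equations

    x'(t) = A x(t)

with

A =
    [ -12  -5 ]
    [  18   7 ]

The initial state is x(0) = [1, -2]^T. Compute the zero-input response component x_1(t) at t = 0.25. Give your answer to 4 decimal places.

det(sI - A) = s^2 - (tr A)s + det A, with tr A = (-12) + 7 = -5 and det A = (-12)·7 - (-5)·18 = -84 - (-90) = 6.
So p(s) = det(sI - A) = s^2 + 5s + 6.
Factor s^2 + 5s + 6: two numbers with sum -5 and product 6 are -2 and -3, so s^2 + 5s + 6 = (s + 2)(s + 3).
Hence p(s) = (s + 2) (s + 3), with roots -3, -2.
The eigenvalues -3, -2 are distinct and real, so A is diagonalisable and x(t) = e^{At} x(0) = V diag(e^{λ_i t}) V^{-1} x(0), where the columns of V are the eigenvectors.
λ = -3: A - (-3)I = [[-9, -5], [18, 10]]. Row 1 gives (-9)·v1 + (-5)·v2 = 0, so take v_1 = [-5, 9]^T.
λ = -2: A - (-2)I = [[-10, -5], [18, 9]]. Row 1 gives (-10)·v1 + (-5)·v2 = 0, so take v_2 = [-1, 2]^T.
V = [v_1 v_2] = [[-5, -1], [9, 2]] has det V = -1, so V^{-1} = adj(V)/det V = [[-2, -1], [9, 5]].
Modal coordinates z(0) = V^{-1} x(0): (-2)·1 + (-1)·(-2) = 0; 9·1 + 5·(-2) = -1; so z(0) = [0, -1]^T.
x_1(t) = Σ_i (v_i)_1 · z_i(0) · e^{λ_i t} (row 1 of V times the modal terms).
x_1(0.25) = (-5)·0·e^{-3·0.25} + (-1)·(-1)·e^{-2·0.25} = 0·0.472367 + 1·0.606531 = 0.6065.

0.6065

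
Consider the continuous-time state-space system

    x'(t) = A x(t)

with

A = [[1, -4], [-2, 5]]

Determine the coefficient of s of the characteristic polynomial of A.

-6

For a 2×2 matrix, det(sI - A) = s^2 - (tr A)s + det A.
tr A = 6, det A = -3.
So p(s) = s^2 - 6s - 3.
The coefficient of s is -6.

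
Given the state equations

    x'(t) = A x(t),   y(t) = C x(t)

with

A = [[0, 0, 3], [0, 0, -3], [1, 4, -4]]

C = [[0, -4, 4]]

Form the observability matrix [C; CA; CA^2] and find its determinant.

CA = [[4, 16, -4]]
CA^2 = [[-4, -16, -20]]
Observability matrix O = [C; CA; CA^2] = [[0, -4, 4], [4, 16, -4], [-4, -16, -20]]
Expanding along the first row, det(O) = 0·(16·(-20) - (-4)·(-16)) - (-4)·(4·(-20) - (-4)·(-4)) + 4·(4·(-16) - 16·(-4)) = 0·(-384) - (-4)·(-96) + 4·0 = -384
Since det(O) ≠ 0, rank(O) = 3 and the system is completely observable.

-384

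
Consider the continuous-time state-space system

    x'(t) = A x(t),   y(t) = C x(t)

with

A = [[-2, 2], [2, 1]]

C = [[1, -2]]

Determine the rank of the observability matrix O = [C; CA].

2

CA = [[-6, 0]]
Observability matrix O = [C; CA] = [[1, -2], [-6, 0]]
det(O) = 1·0 - (-2)·(-6) = 0 - 12 = -12 ≠ 0, so rank(O) = 2.
rank(O) = 2 = n, so the pair (A, C) is completely observable.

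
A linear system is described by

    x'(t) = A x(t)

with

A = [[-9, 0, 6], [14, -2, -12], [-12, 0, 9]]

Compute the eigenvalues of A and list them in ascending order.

det(sI - A) = s^3 - (tr A)s^2 + (M11 + M22 + M33)s - det A, where Mii is the 2×2 principal minor of A obtained by deleting row i and column i.
tr A = (-9) + (-2) + 9 = -2; M11 = (-2)·9 - (-12)·0 = -18 - 0 = -18; M22 = (-9)·9 - 6·(-12) = -81 - (-72) = -9; M33 = (-9)·(-2) - 0·14 = 18 - 0 = 18; sum of minors = -9.
det A = (-9)·((-2)·9 - (-12)·0) - 0·(14·9 - (-12)·(-12)) + 6·(14·0 - (-2)·(-12)) = (-9)·(-18) - 0·(-18) + 6·(-24) = 18.
So p(s) = det(sI - A) = s^3 + 2s^2 - 9s - 18.
Rational-root test: any integer root divides -18. Testing small divisors, s = -2 works: p(-2) = -8 + 8 + 18 + (-18) = 0, so (s + 2) is a factor.
Dividing, p(s) = (s + 2)(s^2 - 9).
Factor s^2 - 9: two numbers with sum 0 and product -9 are 3 and -3, so s^2 - 9 = (s - 3)(s + 3).
Hence p(s) = (s - 3) (s + 2) (s + 3), with roots -3, -2, 3.
At least one eigenvalue has non-negative real part, so the system is not asymptotically stable.

-3, -2, 3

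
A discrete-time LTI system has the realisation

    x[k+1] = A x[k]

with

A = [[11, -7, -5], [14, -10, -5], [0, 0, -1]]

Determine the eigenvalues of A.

-3, -1, 4

det(zI - A) = z^3 - (tr A)z^2 + (M11 + M22 + M33)z - det A, where Mii is the 2×2 principal minor of A obtained by deleting row i and column i.
tr A = 11 + (-10) + (-1) = 0; M11 = (-10)·(-1) - (-5)·0 = 10 - 0 = 10; M22 = 11·(-1) - (-5)·0 = -11 - 0 = -11; M33 = 11·(-10) - (-7)·14 = -110 - (-98) = -12; sum of minors = -13.
det A = 11·((-10)·(-1) - (-5)·0) - (-7)·(14·(-1) - (-5)·0) + (-5)·(14·0 - (-10)·0) = 11·10 - (-7)·(-14) + (-5)·0 = 12.
So p(z) = det(zI - A) = z^3 - 13z - 12.
Rational-root test: any integer root divides -12. Testing small divisors, z = -1 works: p(-1) = -1 + 0 + 13 + (-12) = 0, so (z + 1) is a factor.
Dividing, p(z) = (z + 1)(z^2 - z - 12).
Factor z^2 - z - 12: two numbers with sum 1 and product -12 are 4 and -3, so z^2 - z - 12 = (z - 4)(z + 3).
Hence p(z) = (z - 4) (z + 1) (z + 3), with roots -3, -1, 4.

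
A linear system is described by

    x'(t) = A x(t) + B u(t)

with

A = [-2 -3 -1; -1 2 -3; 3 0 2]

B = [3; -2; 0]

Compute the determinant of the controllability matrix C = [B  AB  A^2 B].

513

AB = [[0], [-7], [9]]
A^2B = [[12], [-41], [18]]
Controllability matrix C = [B  AB  A^2B] = [[3, 0, 12], [-2, -7, -41], [0, 9, 18]]
Expanding along the first row, det(C) = 3·((-7)·18 - (-41)·9) - 0·((-2)·18 - (-41)·0) + 12·((-2)·9 - (-7)·0) = 3·243 - 0·(-36) + 12·(-18) = 513
Since det(C) ≠ 0, rank(C) = 3 and the system is completely controllable.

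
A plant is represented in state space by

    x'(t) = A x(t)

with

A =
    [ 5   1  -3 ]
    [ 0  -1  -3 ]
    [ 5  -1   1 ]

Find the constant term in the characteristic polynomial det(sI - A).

Expand det(sI - A) for the 3×3 matrix.
p(s) = s^3 - 5s^2 + 11s + 50.
(Check: constant term = det(-A) = (-1)^3 det A = 50; coefficient of s^2 = -tr A = -5.)
The constant term is 50.

50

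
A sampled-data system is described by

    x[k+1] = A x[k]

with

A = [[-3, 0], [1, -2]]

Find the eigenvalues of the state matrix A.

-3, -2

det(zI - A) = z^2 - (tr A)z + det A, with tr A = (-3) + (-2) = -5 and det A = (-3)·(-2) - 0·1 = 6 - 0 = 6.
So p(z) = det(zI - A) = z^2 + 5z + 6.
Factor z^2 + 5z + 6: two numbers with sum -5 and product 6 are -2 and -3, so z^2 + 5z + 6 = (z + 2)(z + 3).
Hence p(z) = (z + 2) (z + 3), with roots -3, -2.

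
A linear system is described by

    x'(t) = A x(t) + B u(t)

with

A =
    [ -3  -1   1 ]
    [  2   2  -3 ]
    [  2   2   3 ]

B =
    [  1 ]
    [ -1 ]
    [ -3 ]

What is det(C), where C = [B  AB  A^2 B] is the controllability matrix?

656

AB = [[-5], [9], [-9]]
A^2B = [[-3], [35], [-19]]
Controllability matrix C = [B  AB  A^2B] = [[1, -5, -3], [-1, 9, 35], [-3, -9, -19]]
Expanding along the first row, det(C) = 1·(9·(-19) - 35·(-9)) - (-5)·((-1)·(-19) - 35·(-3)) + (-3)·((-1)·(-9) - 9·(-3)) = 1·144 - (-5)·124 + (-3)·36 = 656
Since det(C) ≠ 0, rank(C) = 3 and the system is completely controllable.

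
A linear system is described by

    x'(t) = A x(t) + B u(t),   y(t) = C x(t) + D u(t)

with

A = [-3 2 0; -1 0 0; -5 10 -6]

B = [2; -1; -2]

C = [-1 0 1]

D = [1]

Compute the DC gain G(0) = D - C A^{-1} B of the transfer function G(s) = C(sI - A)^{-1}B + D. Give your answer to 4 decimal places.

-1.6667

G(0) = C(-A)^{-1}B + D = -C A^{-1} B + D.
det A = -12, so A^{-1} = (1/-12)·adj(A) = [[0, -1, 0], [1/2, -3/2, 0], [5/6, -5/3, -1/6]]
A^{-1} B = [1, 5/2, 11/3]^T
C A^{-1} B = 8/3
G(0) = D - C A^{-1} B = 1 - (8/3) = -5/3 ≈ -1.6667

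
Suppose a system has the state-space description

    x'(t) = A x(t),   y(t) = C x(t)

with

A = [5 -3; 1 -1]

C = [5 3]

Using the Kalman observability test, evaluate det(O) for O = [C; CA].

-174

CA = [[28, -18]]
Observability matrix O = [C; CA] = [[5, 3], [28, -18]]
det(O) = 5·(-18) - 3·28 = -90 - 84 = -174
Since det(O) ≠ 0, rank(O) = 2 and the system is completely observable.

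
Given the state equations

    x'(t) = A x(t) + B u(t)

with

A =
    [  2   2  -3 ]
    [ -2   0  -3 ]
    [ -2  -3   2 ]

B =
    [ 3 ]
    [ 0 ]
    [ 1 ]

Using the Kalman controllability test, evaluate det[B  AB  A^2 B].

AB = [[3], [-9], [-4]]
A^2B = [[0], [6], [13]]
Controllability matrix C = [B  AB  A^2B] = [[3, 3, 0], [0, -9, 6], [1, -4, 13]]
Expanding along the first row, det(C) = 3·((-9)·13 - 6·(-4)) - 3·(0·13 - 6·1) + 0·(0·(-4) - (-9)·1) = 3·(-93) - 3·(-6) + 0·9 = -261
Since det(C) ≠ 0, rank(C) = 3 and the system is completely controllable.

-261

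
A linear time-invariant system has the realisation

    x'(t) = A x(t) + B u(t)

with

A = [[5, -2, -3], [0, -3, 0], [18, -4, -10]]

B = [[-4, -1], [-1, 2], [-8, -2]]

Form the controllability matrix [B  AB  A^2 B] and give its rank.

2

AB = [[6, -3], [3, -6], [12, -6]]
A^2B = [[-12, 15], [-9, 18], [-24, 30]]
Controllability matrix C = [B  AB  A^2B] = [[-4, -1, 6, -3, -12, 15], [-1, 2, 3, -6, -9, 18], [-8, -2, 12, -6, -24, 30]]
The rows r1, r2, r3 of C are linearly dependent: -2·r1 + r3 = 0 (check each entry), so rank(C) ≤ 2.
The 2×2 minor from rows 1, 2, columns 1, 2 is (-4)·2 - (-1)·(-1) = -8 - 1 = -9 ≠ 0, so rank(C) = 2.
rank(C) = 2 < n = 3, so the pair (A, B) is not completely controllable.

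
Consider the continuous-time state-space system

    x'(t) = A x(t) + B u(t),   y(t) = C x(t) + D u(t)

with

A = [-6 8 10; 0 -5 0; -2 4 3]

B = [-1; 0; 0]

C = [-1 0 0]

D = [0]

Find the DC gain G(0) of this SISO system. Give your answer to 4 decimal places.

G(0) = C(-A)^{-1}B + D = -C A^{-1} B + D.
det A = -10, so A^{-1} = (1/-10)·adj(A) = [[3/2, -8/5, -5], [0, -1/5, 0], [1, -4/5, -3]]
A^{-1} B = [-3/2, 0, -1]^T
C A^{-1} B = 3/2
G(0) = D - C A^{-1} B = 0 - (3/2) = -3/2 ≈ -1.5000

-1.5000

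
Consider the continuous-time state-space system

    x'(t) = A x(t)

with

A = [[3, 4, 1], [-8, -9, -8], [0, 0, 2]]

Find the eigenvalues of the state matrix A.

-5, -1, 2

det(sI - A) = s^3 - (tr A)s^2 + (M11 + M22 + M33)s - det A, where Mii is the 2×2 principal minor of A obtained by deleting row i and column i.
tr A = 3 + (-9) + 2 = -4; M11 = (-9)·2 - (-8)·0 = -18 - 0 = -18; M22 = 3·2 - 1·0 = 6 - 0 = 6; M33 = 3·(-9) - 4·(-8) = -27 - (-32) = 5; sum of minors = -7.
det A = 3·((-9)·2 - (-8)·0) - 4·((-8)·2 - (-8)·0) + 1·((-8)·0 - (-9)·0) = 3·(-18) - 4·(-16) + 1·0 = 10.
So p(s) = det(sI - A) = s^3 + 4s^2 - 7s - 10.
Rational-root test: any integer root divides -10. Testing small divisors, s = -1 works: p(-1) = -1 + 4 + 7 + (-10) = 0, so (s + 1) is a factor.
Dividing, p(s) = (s + 1)(s^2 + 3s - 10).
Factor s^2 + 3s - 10: two numbers with sum -3 and product -10 are 2 and -5, so s^2 + 3s - 10 = (s - 2)(s + 5).
Hence p(s) = (s - 2) (s + 1) (s + 5), with roots -5, -1, 2.
At least one eigenvalue has non-negative real part, so the system is not asymptotically stable.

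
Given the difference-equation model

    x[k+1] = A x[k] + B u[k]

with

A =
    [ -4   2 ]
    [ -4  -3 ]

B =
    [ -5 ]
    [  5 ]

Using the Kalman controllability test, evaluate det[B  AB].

AB = [[30], [5]]
Controllability matrix C = [B  AB] = [[-5, 30], [5, 5]]
det(C) = (-5)·5 - 30·5 = -25 - 150 = -175
Since det(C) ≠ 0, rank(C) = 2 and the system is completely controllable.

-175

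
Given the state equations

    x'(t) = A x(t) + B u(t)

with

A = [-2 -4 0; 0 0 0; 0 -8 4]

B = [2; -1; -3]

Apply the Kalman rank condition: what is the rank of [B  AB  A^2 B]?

2

AB = [[0], [0], [-4]]
A^2B = [[0], [0], [-16]]
Controllability matrix C = [B  AB  A^2B] = [[2, 0, 0], [-1, 0, 0], [-3, -4, -16]]
The rows r1, r2, r3 of C are linearly dependent: r1 + 2·r2 = 0 (check each entry), so rank(C) ≤ 2.
The 2×2 minor from rows 1, 3, columns 1, 2 is 2·(-4) - 0·(-3) = -8 - 0 = -8 ≠ 0, so rank(C) = 2.
rank(C) = 2 < n = 3, so the pair (A, B) is not completely controllable.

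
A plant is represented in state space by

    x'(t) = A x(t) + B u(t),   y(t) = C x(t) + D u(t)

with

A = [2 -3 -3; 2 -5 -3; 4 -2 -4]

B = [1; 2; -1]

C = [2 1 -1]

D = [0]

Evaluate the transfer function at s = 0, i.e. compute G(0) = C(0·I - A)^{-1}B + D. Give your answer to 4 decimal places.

G(0) = C(-A)^{-1}B + D = -C A^{-1} B + D.
det A = -8, so A^{-1} = (1/-8)·adj(A) = [[-7/4, 3/4, 3/4], [1/2, -1/2, 0], [-2, 1, 1/2]]
A^{-1} B = [-1, -1/2, -1/2]^T
C A^{-1} B = -2
G(0) = D - C A^{-1} B = 0 - (-2) = 2

2.0000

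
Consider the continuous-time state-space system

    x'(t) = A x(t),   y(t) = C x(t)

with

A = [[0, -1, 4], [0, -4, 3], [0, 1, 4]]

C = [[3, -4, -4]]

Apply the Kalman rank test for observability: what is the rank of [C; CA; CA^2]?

CA = [[0, 9, -16]]
CA^2 = [[0, -52, -37]]
Observability matrix O = [C; CA; CA^2] = [[3, -4, -4], [0, 9, -16], [0, -52, -37]]
det(O) = 3·(9·(-37) - (-16)·(-52)) - (-4)·(0·(-37) - (-16)·0) + (-4)·(0·(-52) - 9·0) = 3·(-1165) - (-4)·0 + (-4)·0 = -3495 ≠ 0, so rank(O) = 3.
rank(O) = 3 = n, so the pair (A, C) is completely observable.

3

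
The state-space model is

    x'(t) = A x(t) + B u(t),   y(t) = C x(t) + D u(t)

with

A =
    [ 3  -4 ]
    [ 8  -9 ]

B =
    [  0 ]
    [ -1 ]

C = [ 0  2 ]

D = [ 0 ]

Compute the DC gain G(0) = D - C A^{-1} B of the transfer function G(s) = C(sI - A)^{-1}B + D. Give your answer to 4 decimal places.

G(0) = C(-A)^{-1}B + D = -C A^{-1} B + D.
det A = 5, so A^{-1} = (1/5)·adj(A) = [[-9/5, 4/5], [-8/5, 3/5]]
A^{-1} B = [-4/5, -3/5]^T
C A^{-1} B = -6/5
G(0) = D - C A^{-1} B = 0 - (-6/5) = 6/5 ≈ 1.2000

1.2000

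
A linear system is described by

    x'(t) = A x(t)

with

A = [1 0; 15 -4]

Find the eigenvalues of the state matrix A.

det(sI - A) = s^2 - (tr A)s + det A, with tr A = 1 + (-4) = -3 and det A = 1·(-4) - 0·15 = -4 - 0 = -4.
So p(s) = det(sI - A) = s^2 + 3s - 4.
Factor s^2 + 3s - 4: two numbers with sum -3 and product -4 are 1 and -4, so s^2 + 3s - 4 = (s - 1)(s + 4).
Hence p(s) = (s - 1) (s + 4), with roots -4, 1.
At least one eigenvalue has non-negative real part, so the system is not asymptotically stable.

-4, 1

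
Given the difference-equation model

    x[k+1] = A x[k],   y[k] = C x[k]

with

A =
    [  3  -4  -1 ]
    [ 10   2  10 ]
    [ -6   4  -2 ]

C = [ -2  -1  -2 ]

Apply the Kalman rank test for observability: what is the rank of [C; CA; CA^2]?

CA = [[-4, -2, -4]]
CA^2 = [[-8, -4, -8]]
Observability matrix O = [C; CA; CA^2] = [[-2, -1, -2], [-4, -2, -4], [-8, -4, -8]]
Every row of O is a scalar multiple of row 1 = [-2, -1, -2] (multipliers 1, 2, 4), so the rows span a one-dimensional space.
O ≠ 0, hence rank(O) = 1.
rank(O) = 1 < n = 3, so the pair (A, C) is not completely observable.

1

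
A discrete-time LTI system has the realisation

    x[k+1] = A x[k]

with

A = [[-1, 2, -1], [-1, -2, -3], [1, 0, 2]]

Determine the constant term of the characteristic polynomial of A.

Expand det(zI - A) for the 3×3 matrix.
p(z) = z^3 + z^2 - z.
(Check: constant term = det(-A) = (-1)^3 det A = 0; coefficient of z^2 = -tr A = 1.)
The constant term is 0.

0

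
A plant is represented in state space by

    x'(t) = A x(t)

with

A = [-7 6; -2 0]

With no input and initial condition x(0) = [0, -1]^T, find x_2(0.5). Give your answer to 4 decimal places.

det(sI - A) = s^2 - (tr A)s + det A, with tr A = (-7) + 0 = -7 and det A = (-7)·0 - 6·(-2) = 0 - (-12) = 12.
So p(s) = det(sI - A) = s^2 + 7s + 12.
Factor s^2 + 7s + 12: two numbers with sum -7 and product 12 are -3 and -4, so s^2 + 7s + 12 = (s + 3)(s + 4).
Hence p(s) = (s + 3) (s + 4), with roots -4, -3.
The eigenvalues -4, -3 are distinct and real, so A is diagonalisable and x(t) = e^{At} x(0) = V diag(e^{λ_i t}) V^{-1} x(0), where the columns of V are the eigenvectors.
λ = -4: A - (-4)I = [[-3, 6], [-2, 4]]. Row 1 gives (-3)·v1 + 6·v2 = 0, so take v_1 = [2, 1]^T.
λ = -3: A - (-3)I = [[-4, 6], [-2, 3]]. Row 1 gives (-4)·v1 + 6·v2 = 0, so take v_2 = [-3, -2]^T.
V = [v_1 v_2] = [[2, -3], [1, -2]] has det V = -1, so V^{-1} = adj(V)/det V = [[2, -3], [1, -2]].
Modal coordinates z(0) = V^{-1} x(0): 2·0 + (-3)·(-1) = 3; 1·0 + (-2)·(-1) = 2; so z(0) = [3, 2]^T.
x_2(t) = Σ_i (v_i)_2 · z_i(0) · e^{λ_i t} (row 2 of V times the modal terms).
x_2(0.5) = 1·3·e^{-4·0.5} + (-2)·2·e^{-3·0.5} = 3·0.135335 + (-4)·0.223130 = -0.4865.

-0.4865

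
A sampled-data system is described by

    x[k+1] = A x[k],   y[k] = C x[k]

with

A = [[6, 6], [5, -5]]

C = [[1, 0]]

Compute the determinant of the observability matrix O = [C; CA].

CA = [[6, 6]]
Observability matrix O = [C; CA] = [[1, 0], [6, 6]]
det(O) = 1·6 - 0·6 = 6 - 0 = 6
Since det(O) ≠ 0, rank(O) = 2 and the system is completely observable.

6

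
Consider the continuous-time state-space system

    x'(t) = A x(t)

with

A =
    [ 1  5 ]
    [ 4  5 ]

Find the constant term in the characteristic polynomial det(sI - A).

For a 2×2 matrix, det(sI - A) = s^2 - (tr A)s + det A.
tr A = 6, det A = -15.
So p(s) = s^2 - 6s - 15.
The constant term is -15.

-15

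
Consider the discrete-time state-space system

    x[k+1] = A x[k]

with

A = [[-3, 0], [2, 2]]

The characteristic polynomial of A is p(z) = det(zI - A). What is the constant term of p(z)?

-6

For a 2×2 matrix, det(zI - A) = z^2 - (tr A)z + det A.
tr A = -1, det A = -6.
So p(z) = z^2 + z - 6.
The constant term is -6.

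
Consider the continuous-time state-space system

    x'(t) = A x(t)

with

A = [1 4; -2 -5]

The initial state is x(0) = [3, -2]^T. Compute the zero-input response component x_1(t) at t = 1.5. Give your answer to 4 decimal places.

0.4574

det(sI - A) = s^2 - (tr A)s + det A, with tr A = 1 + (-5) = -4 and det A = 1·(-5) - 4·(-2) = -5 - (-8) = 3.
So p(s) = det(sI - A) = s^2 + 4s + 3.
Factor s^2 + 4s + 3: two numbers with sum -4 and product 3 are -1 and -3, so s^2 + 4s + 3 = (s + 1)(s + 3).
Hence p(s) = (s + 1) (s + 3), with roots -3, -1.
The eigenvalues -3, -1 are distinct and real, so A is diagonalisable and x(t) = e^{At} x(0) = V diag(e^{λ_i t}) V^{-1} x(0), where the columns of V are the eigenvectors.
λ = -3: A - (-3)I = [[4, 4], [-2, -2]]. Row 1 gives 4·v1 + 4·v2 = 0, so take v_1 = [-1, 1]^T.
λ = -1: A - (-1)I = [[2, 4], [-2, -4]]. Row 1 gives 2·v1 + 4·v2 = 0, so take v_2 = [-2, 1]^T.
V = [v_1 v_2] = [[-1, -2], [1, 1]] has det V = 1, so V^{-1} = adj(V)/det V = [[1, 2], [-1, -1]].
Modal coordinates z(0) = V^{-1} x(0): 1·3 + 2·(-2) = -1; (-1)·3 + (-1)·(-2) = -1; so z(0) = [-1, -1]^T.
x_1(t) = Σ_i (v_i)_1 · z_i(0) · e^{λ_i t} (row 1 of V times the modal terms).
x_1(1.5) = (-1)·(-1)·e^{-3·1.5} + (-2)·(-1)·e^{-1·1.5} = 1·0.011109 + 2·0.223130 = 0.4574.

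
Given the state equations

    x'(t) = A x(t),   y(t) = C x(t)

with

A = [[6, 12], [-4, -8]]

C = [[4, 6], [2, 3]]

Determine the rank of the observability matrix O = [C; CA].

CA = [[0, 0], [0, 0]]
Observability matrix O = [C; CA] = [[4, 6], [2, 3], [0, 0], [0, 0]]
Every row of O is a scalar multiple of row 1 = [4, 6] (multipliers 1, 1/2, 0, 0), so the rows span a one-dimensional space.
O ≠ 0, hence rank(O) = 1.
rank(O) = 1 < n = 2, so the pair (A, C) is not completely observable.

1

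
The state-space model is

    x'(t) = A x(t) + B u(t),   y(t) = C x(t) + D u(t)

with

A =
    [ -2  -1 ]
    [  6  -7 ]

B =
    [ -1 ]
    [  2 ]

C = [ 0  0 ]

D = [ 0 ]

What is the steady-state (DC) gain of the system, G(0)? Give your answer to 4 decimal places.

0.0000

G(0) = C(-A)^{-1}B + D = -C A^{-1} B + D.
det A = 20, so A^{-1} = (1/20)·adj(A) = [[-7/20, 1/20], [-3/10, -1/10]]
A^{-1} B = [9/20, 1/10]^T
C A^{-1} B = 0
G(0) = D - C A^{-1} B = 0 - (0) = 0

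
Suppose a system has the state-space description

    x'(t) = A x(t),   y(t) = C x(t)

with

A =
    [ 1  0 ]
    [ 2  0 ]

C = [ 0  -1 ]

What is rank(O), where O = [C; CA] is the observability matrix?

CA = [[-2, 0]]
Observability matrix O = [C; CA] = [[0, -1], [-2, 0]]
det(O) = 0·0 - (-1)·(-2) = 0 - 2 = -2 ≠ 0, so rank(O) = 2.
rank(O) = 2 = n, so the pair (A, C) is completely observable.

2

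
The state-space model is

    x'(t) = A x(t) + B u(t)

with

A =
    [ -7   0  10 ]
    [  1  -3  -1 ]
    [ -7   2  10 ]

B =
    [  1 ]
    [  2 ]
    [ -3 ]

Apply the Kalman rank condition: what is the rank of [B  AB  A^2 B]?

AB = [[-37], [-2], [-33]]
A^2B = [[-71], [2], [-75]]
Controllability matrix C = [B  AB  A^2B] = [[1, -37, -71], [2, -2, 2], [-3, -33, -75]]
The rows r1, r2, r3 of C are linearly dependent: -r1 + 2·r2 + r3 = 0 (check each entry), so rank(C) ≤ 2.
The 2×2 minor from rows 1, 2, columns 1, 2 is 1·(-2) - (-37)·2 = -2 - (-74) = 72 ≠ 0, so rank(C) = 2.
rank(C) = 2 < n = 3, so the pair (A, B) is not completely controllable.

2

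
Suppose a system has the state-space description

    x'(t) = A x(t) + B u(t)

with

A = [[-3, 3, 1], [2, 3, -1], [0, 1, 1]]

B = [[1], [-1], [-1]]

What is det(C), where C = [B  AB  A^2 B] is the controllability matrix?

AB = [[-7], [0], [-2]]
A^2B = [[19], [-12], [-2]]
Controllability matrix C = [B  AB  A^2B] = [[1, -7, 19], [-1, 0, -12], [-1, -2, -2]]
Expanding along the first row, det(C) = 1·(0·(-2) - (-12)·(-2)) - (-7)·((-1)·(-2) - (-12)·(-1)) + 19·((-1)·(-2) - 0·(-1)) = 1·(-24) - (-7)·(-10) + 19·2 = -56
Since det(C) ≠ 0, rank(C) = 3 and the system is completely controllable.

-56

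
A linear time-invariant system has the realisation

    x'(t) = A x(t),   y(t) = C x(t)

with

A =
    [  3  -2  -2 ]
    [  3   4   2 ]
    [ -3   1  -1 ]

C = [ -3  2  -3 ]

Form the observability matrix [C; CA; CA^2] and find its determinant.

CA = [[6, 11, 13]]
CA^2 = [[12, 45, -3]]
Observability matrix O = [C; CA; CA^2] = [[-3, 2, -3], [6, 11, 13], [12, 45, -3]]
Expanding along the first row, det(O) = (-3)·(11·(-3) - 13·45) - 2·(6·(-3) - 13·12) + (-3)·(6·45 - 11·12) = (-3)·(-618) - 2·(-174) + (-3)·138 = 1788
Since det(O) ≠ 0, rank(O) = 3 and the system is completely observable.

1788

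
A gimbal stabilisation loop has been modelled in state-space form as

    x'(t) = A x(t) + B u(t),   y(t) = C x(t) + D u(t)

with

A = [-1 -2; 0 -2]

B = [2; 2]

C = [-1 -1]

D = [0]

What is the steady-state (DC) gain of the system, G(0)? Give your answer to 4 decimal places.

G(0) = C(-A)^{-1}B + D = -C A^{-1} B + D.
det A = 2, so A^{-1} = (1/2)·adj(A) = [[-1, 1], [0, -1/2]]
A^{-1} B = [0, -1]^T
C A^{-1} B = 1
G(0) = D - C A^{-1} B = 0 - (1) = -1

-1.0000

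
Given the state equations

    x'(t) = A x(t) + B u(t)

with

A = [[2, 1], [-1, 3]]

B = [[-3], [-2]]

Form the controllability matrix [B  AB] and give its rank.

2

AB = [[-8], [-3]]
Controllability matrix C = [B  AB] = [[-3, -8], [-2, -3]]
det(C) = (-3)·(-3) - (-8)·(-2) = 9 - 16 = -7 ≠ 0, so rank(C) = 2.
rank(C) = 2 = n, so the pair (A, B) is completely controllable.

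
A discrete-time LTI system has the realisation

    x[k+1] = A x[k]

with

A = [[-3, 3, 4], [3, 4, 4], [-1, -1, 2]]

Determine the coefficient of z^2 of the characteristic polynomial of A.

Expand det(zI - A) for the 3×3 matrix.
p(z) = z^3 - 3z^2 - 11z + 62.
(Check: constant term = det(-A) = (-1)^3 det A = 62; coefficient of z^2 = -tr A = -3.)
The coefficient of z^2 is -3.

-3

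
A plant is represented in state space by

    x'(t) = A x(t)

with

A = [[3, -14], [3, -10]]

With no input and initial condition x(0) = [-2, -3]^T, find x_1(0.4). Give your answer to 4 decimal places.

det(sI - A) = s^2 - (tr A)s + det A, with tr A = 3 + (-10) = -7 and det A = 3·(-10) - (-14)·3 = -30 - (-42) = 12.
So p(s) = det(sI - A) = s^2 + 7s + 12.
Factor s^2 + 7s + 12: two numbers with sum -7 and product 12 are -3 and -4, so s^2 + 7s + 12 = (s + 3)(s + 4).
Hence p(s) = (s + 3) (s + 4), with roots -4, -3.
The eigenvalues -4, -3 are distinct and real, so A is diagonalisable and x(t) = e^{At} x(0) = V diag(e^{λ_i t}) V^{-1} x(0), where the columns of V are the eigenvectors.
λ = -4: A - (-4)I = [[7, -14], [3, -6]]. Row 1 gives 7·v1 + (-14)·v2 = 0, so take v_1 = [2, 1]^T.
λ = -3: A - (-3)I = [[6, -14], [3, -7]]. Row 1 gives 6·v1 + (-14)·v2 = 0, so take v_2 = [7, 3]^T.
V = [v_1 v_2] = [[2, 7], [1, 3]] has det V = -1, so V^{-1} = adj(V)/det V = [[-3, 7], [1, -2]].
Modal coordinates z(0) = V^{-1} x(0): (-3)·(-2) + 7·(-3) = -15; 1·(-2) + (-2)·(-3) = 4; so z(0) = [-15, 4]^T.
x_1(t) = Σ_i (v_i)_1 · z_i(0) · e^{λ_i t} (row 1 of V times the modal terms).
x_1(0.4) = 2·(-15)·e^{-4·0.4} + 7·4·e^{-3·0.4} = (-30)·0.201897 + 28·0.301194 = 2.3765.

2.3765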